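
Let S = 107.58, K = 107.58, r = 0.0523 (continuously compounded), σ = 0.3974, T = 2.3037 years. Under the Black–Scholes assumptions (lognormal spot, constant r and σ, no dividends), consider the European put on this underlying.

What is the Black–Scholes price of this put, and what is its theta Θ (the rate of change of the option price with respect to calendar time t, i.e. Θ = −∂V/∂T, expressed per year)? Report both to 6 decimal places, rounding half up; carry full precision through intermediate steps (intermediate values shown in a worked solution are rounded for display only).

σ√T = 0.3974·√2.3037 = 0.603172
d₁ = (ln(S/K) + (r+σ²/2)T) / (σ√T) = (ln(107.58/107.58) + (0.0523+0.3974²/2)·2.3037) / 0.603172 = (0.000000 + 0.302391) / 0.603172 = 0.501336
d₂ = d₁ − σ√T = 0.501336 − 0.603172 = -0.101836
e^{−rT} = e^{−0.0523·2.3037} = 0.886492
N(−d₁) = 0.308067,  N(−d₂) = 0.540556
Put price V = K·e^{−rT}·N(−d₂) − S·N(−d₁) = 51.552211 − 33.141893 = 18.410317
φ(d₁) = (1/√(2π))·e^{−d₁²/2} = 0.351830
Θ = −S·φ(d₁)·σ/(2√T) + r·K·e^{−rT}·N(−d₂) = −4.955064 + 2.696181 = -2.258883

price = 18.410317
Θ = -2.258883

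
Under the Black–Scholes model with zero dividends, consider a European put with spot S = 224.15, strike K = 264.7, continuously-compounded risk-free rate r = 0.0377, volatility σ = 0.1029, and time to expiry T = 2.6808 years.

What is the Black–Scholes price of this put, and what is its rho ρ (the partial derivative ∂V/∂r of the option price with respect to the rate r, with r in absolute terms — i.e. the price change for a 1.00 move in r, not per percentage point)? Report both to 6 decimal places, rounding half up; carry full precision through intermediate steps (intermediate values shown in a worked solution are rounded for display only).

price = 24.255581
ρ = -436.979252

σ√T = 0.1029·√2.6808 = 0.168480
d₁ = (ln(S/K) + (r+σ²/2)T) / (σ√T) = (ln(224.15/264.7) + (0.0377+0.1029²/2)·2.6808) / 0.168480 = (-0.166282 + 0.115259) / 0.168480 = -0.302842
d₂ = d₁ − σ√T = -0.302842 − 0.168480 = -0.471322
e^{−rT} = e^{−0.0377·2.6808} = 0.903873
N(−d₁) = 0.618995,  N(−d₂) = 0.681295
Put price V = K·e^{−rT}·N(−d₂) − S·N(−d₁) = 163.003302 − 138.747721 = 24.255581
ρ = −K·T·e^{−rT}·N(−d₂) = -436.979252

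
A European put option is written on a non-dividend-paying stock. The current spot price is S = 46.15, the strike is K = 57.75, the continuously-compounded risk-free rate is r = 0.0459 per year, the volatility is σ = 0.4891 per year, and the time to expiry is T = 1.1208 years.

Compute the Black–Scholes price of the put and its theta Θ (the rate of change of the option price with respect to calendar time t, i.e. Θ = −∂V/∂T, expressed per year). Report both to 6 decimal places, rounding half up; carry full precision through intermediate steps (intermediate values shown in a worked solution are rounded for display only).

σ√T = 0.4891·√1.1208 = 0.517800
d₁ = (ln(S/K) + (r+σ²/2)T) / (σ√T) = (ln(46.15/57.75) + (0.0459+0.4891²/2)·1.1208) / 0.517800 = (-0.224226 + 0.185503) / 0.517800 = -0.074785
d₂ = d₁ − σ√T = -0.074785 − 0.517800 = -0.592584
e^{−rT} = e^{−0.0459·1.1208} = 0.949856
N(−d₁) = 0.529807,  N(−d₂) = 0.723270
Put price V = K·e^{−rT}·N(−d₂) − S·N(−d₁) = 39.674408 − 24.450591 = 15.223817
φ(d₁) = (1/√(2π))·e^{−d₁²/2} = 0.397828
Θ = −S·φ(d₁)·σ/(2√T) + r·K·e^{−rT}·N(−d₂) = −4.241026 + 1.821055 = -2.419971

price = 15.223817
Θ = -2.419971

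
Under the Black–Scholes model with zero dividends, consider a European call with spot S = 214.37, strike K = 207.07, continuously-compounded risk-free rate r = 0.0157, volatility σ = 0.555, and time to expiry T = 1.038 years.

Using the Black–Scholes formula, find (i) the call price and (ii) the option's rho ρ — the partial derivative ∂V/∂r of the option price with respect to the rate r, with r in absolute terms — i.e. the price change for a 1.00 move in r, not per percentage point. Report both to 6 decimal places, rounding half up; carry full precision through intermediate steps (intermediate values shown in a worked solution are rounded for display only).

price = 52.043351
ρ = 89.581454

σ√T = 0.555·√1.038 = 0.565447
d₁ = (ln(S/K) + (r+σ²/2)T) / (σ√T) = (ln(214.37/207.07) + (0.0157+0.555²/2)·1.038) / 0.565447 = (0.034647 + 0.176162) / 0.565447 = 0.372817
d₂ = d₁ − σ√T = 0.372817 − 0.565447 = -0.192630
e^{−rT} = e^{−0.0157·1.038} = 0.983835
N(d₁) = 0.645358,  N(d₂) = 0.423625
Call price V = S·N(d₁) − K·e^{−rT}·N(d₂) = 138.345330 − 86.301978 = 52.043351
ρ = K·T·e^{−rT}·N(d₂) = 89.581454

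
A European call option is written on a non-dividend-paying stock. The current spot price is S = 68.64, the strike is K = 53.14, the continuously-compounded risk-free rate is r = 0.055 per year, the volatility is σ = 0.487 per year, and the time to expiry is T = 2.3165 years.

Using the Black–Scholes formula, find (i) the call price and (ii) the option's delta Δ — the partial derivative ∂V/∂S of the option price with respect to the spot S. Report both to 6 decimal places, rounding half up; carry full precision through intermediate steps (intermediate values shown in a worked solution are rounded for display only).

price = 29.664476
Δ = 0.812677

σ√T = 0.487·√2.3165 = 0.741217
d₁ = (ln(S/K) + (r+σ²/2)T) / (σ√T) = (ln(68.64/53.14) + (0.055+0.487²/2)·2.3165) / 0.741217 = (0.255946 + 0.402108) / 0.741217 = 0.887803
d₂ = d₁ − σ√T = 0.887803 − 0.741217 = 0.146586
e^{−rT} = e^{−0.055·2.3165} = 0.880375
N(d₁) = 0.812677,  N(d₂) = 0.558271
Call price V = S·N(d₁) − K·e^{−rT}·N(d₂) = 55.782117 − 26.117641 = 29.664476
Δ = N(d₁) = 0.812677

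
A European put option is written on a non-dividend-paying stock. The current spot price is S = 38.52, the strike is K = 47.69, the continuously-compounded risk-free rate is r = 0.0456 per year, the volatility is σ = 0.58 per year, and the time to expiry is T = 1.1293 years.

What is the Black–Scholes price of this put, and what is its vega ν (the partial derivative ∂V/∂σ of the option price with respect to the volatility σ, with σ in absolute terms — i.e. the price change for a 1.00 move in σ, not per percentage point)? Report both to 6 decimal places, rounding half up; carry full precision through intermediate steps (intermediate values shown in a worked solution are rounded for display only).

price = 13.868950
ν = 16.313835

σ√T = 0.58·√1.1293 = 0.616357
d₁ = (ln(S/K) + (r+σ²/2)T) / (σ√T) = (ln(38.52/47.69) + (0.0456+0.58²/2)·1.1293) / 0.616357 = (-0.213544 + 0.241444) / 0.616357 = 0.045266
d₂ = d₁ − σ√T = 0.045266 − 0.616357 = -0.571091
e^{−rT} = e^{−0.0456·1.1293} = 0.949807
N(−d₁) = 0.481948,  N(−d₂) = 0.716031
Put price V = K·e^{−rT}·N(−d₂) − S·N(−d₁) = 32.433569 − 18.564619 = 13.868950
φ(d₁) = (1/√(2π))·e^{−d₁²/2} = 0.398534
ν = S·φ(d₁)·√T = 16.313835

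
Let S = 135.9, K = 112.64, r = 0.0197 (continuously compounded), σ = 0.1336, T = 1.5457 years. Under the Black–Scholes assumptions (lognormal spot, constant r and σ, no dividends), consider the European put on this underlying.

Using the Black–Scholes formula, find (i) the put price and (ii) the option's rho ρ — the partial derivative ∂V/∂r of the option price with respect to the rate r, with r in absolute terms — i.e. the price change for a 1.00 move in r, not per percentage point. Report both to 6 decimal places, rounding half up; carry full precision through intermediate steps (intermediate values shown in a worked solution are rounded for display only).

σ√T = 0.1336·√1.5457 = 0.166100
d₁ = (ln(S/K) + (r+σ²/2)T) / (σ√T) = (ln(135.9/112.64) + (0.0197+0.1336²/2)·1.5457) / 0.166100 = (0.187722 + 0.044245) / 0.166100 = 1.396554
d₂ = d₁ − σ√T = 1.396554 − 0.166100 = 1.230454
e^{−rT} = e^{−0.0197·1.5457} = 0.970009
N(−d₁) = 0.081274,  N(−d₂) = 0.109264
Put price V = K·e^{−rT}·N(−d₂) − S·N(−d₁) = 11.938331 − 11.045122 = 0.893209
ρ = −K·T·e^{−rT}·N(−d₂) = -18.453077

price = 0.893209
ρ = -18.453077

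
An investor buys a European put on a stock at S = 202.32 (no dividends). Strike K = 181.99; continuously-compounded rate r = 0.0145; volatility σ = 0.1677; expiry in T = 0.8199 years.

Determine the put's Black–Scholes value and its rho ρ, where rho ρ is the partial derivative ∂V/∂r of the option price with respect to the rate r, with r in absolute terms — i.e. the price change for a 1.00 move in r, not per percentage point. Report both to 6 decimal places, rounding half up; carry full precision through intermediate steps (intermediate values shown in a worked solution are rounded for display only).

σ√T = 0.1677·√0.8199 = 0.151850
d₁ = (ln(S/K) + (r+σ²/2)T) / (σ√T) = (ln(202.32/181.99) + (0.0145+0.1677²/2)·0.8199) / 0.151850 = (0.105899 + 0.023418) / 0.151850 = 0.851610
d₂ = d₁ − σ√T = 0.851610 − 0.151850 = 0.699760
e^{−rT} = e^{−0.0145·0.8199} = 0.988182
N(−d₁) = 0.197215,  N(−d₂) = 0.242039
Put price V = K·e^{−rT}·N(−d₂) − S·N(−d₁) = 43.528021 − 39.900613 = 3.627408
ρ = −K·T·e^{−rT}·N(−d₂) = -35.688624

price = 3.627408
ρ = -35.688624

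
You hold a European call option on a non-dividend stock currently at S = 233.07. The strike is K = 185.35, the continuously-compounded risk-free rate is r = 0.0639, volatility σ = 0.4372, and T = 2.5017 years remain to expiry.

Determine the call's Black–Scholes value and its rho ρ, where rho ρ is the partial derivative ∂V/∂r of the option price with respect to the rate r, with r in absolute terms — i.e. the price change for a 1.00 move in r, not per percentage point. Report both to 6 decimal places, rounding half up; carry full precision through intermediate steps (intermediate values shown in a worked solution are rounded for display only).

price = 98.144466
ρ = 231.493991

σ√T = 0.4372·√2.5017 = 0.691509
d₁ = (ln(S/K) + (r+σ²/2)T) / (σ√T) = (ln(233.07/185.35) + (0.0639+0.4372²/2)·2.5017) / 0.691509 = (0.229093 + 0.398951) / 0.691509 = 0.908222
d₂ = d₁ − σ√T = 0.908222 − 0.691509 = 0.216713
e^{−rT} = e^{−0.0639·2.5017} = 0.852264
N(d₁) = 0.818120,  N(d₂) = 0.585784
Call price V = S·N(d₁) − K·e^{−rT}·N(d₂) = 190.679138 − 92.534673 = 98.144466
ρ = K·T·e^{−rT}·N(d₂) = 231.493991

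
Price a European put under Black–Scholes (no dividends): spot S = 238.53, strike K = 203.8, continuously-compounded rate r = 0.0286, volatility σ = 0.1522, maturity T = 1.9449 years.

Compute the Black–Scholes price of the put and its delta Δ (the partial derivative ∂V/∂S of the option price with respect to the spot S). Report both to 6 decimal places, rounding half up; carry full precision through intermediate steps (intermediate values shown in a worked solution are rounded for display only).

price = 3.754164
Δ = -0.133600

σ√T = 0.1522·√1.9449 = 0.212258
d₁ = (ln(S/K) + (r+σ²/2)T) / (σ√T) = (ln(238.53/203.8) + (0.0286+0.1522²/2)·1.9449) / 0.212258 = (0.157356 + 0.078151) / 0.212258 = 1.109533
d₂ = d₁ − σ√T = 1.109533 − 0.212258 = 0.897275
e^{−rT} = e^{−0.0286·1.9449} = 0.945895
N(−d₁) = 0.133600,  N(−d₂) = 0.184786
Put price V = K·e^{−rT}·N(−d₂) − S·N(−d₁) = 35.621828 − 31.867665 = 3.754164
Δ = −N(−d₁) = -0.133600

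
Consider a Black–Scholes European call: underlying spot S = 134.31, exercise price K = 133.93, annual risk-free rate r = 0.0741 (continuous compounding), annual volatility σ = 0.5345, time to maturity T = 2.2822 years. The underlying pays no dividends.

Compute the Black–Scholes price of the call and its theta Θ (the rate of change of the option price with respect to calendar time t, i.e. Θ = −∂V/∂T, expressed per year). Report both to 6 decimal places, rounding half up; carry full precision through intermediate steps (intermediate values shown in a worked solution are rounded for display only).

price = 50.227422
Θ = -11.393629

σ√T = 0.5345·√2.2822 = 0.807467
d₁ = (ln(S/K) + (r+σ²/2)T) / (σ√T) = (ln(134.31/133.93) + (0.0741+0.5345²/2)·2.2822) / 0.807467 = (0.002833 + 0.495112) / 0.807467 = 0.616676
d₂ = d₁ − σ√T = 0.616676 − 0.807467 = -0.190790
e^{−rT} = e^{−0.0741·2.2822} = 0.844415
N(d₁) = 0.731276,  N(d₂) = 0.424345
Call price V = S·N(d₁) − K·e^{−rT}·N(d₂) = 98.217659 − 47.990237 = 50.227422
φ(d₁) = (1/√(2π))·e^{−d₁²/2} = 0.329861
Θ = −S·φ(d₁)·σ/(2√T) − r·K·e^{−rT}·N(d₂) = −7.837552 − 3.556077 = -11.393629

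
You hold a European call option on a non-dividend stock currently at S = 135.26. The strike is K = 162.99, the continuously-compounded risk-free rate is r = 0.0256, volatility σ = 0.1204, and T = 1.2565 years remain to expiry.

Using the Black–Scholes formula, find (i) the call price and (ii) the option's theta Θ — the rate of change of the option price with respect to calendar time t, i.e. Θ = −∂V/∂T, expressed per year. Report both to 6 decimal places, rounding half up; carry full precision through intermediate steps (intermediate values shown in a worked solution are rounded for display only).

σ√T = 0.1204·√1.2565 = 0.134961
d₁ = (ln(S/K) + (r+σ²/2)T) / (σ√T) = (ln(135.26/162.99) + (0.0256+0.1204²/2)·1.2565) / 0.134961 = (-0.186490 + 0.041274) / 0.134961 = -1.075989
d₂ = d₁ − σ√T = -1.075989 − 0.134961 = -1.210950
e^{−rT} = e^{−0.0256·1.2565} = 0.968345
N(d₁) = 0.140966,  N(d₂) = 0.112957
Call price V = S·N(d₁) − K·e^{−rT}·N(d₂) = 19.067069 − 17.828120 = 1.238949
φ(d₁) = (1/√(2π))·e^{−d₁²/2} = 0.223618
Θ = −S·φ(d₁)·σ/(2√T) − r·K·e^{−rT}·N(d₂) = −1.624396 − 0.456400 = -2.080796

price = 1.238949
Θ = -2.080796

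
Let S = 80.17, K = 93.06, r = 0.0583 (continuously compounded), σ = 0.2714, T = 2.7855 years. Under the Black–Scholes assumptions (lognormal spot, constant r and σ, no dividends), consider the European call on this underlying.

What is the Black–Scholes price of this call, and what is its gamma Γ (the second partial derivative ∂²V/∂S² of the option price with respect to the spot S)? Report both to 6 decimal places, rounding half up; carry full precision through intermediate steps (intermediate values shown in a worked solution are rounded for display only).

σ√T = 0.2714·√2.7855 = 0.452962
d₁ = (ln(S/K) + (r+σ²/2)T) / (σ√T) = (ln(80.17/93.06) + (0.0583+0.2714²/2)·2.7855) / 0.452962 = (-0.149095 + 0.264982) / 0.452962 = 0.255842
d₂ = d₁ − σ√T = 0.255842 − 0.452962 = -0.197119
e^{−rT} = e^{−0.0583·2.7855} = 0.850106
N(d₁) = 0.600964,  N(d₂) = 0.421867
Call price V = S·N(d₁) − K·e^{−rT}·N(d₂) = 48.179257 − 33.374252 = 14.805004
φ(d₁) = (1/√(2π))·e^{−d₁²/2} = 0.386097
Γ = φ(d₁) / (S·σ·√T) = 0.010632

price = 14.805004
Γ = 0.010632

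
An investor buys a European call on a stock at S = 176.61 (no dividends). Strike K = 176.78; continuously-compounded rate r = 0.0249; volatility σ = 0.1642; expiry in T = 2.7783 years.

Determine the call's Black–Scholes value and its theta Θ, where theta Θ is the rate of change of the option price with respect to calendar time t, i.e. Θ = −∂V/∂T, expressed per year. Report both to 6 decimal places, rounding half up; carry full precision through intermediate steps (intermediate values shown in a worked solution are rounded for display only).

price = 24.983448
Θ = -5.458742

σ√T = 0.1642·√2.7783 = 0.273692
d₁ = (ln(S/K) + (r+σ²/2)T) / (σ√T) = (ln(176.61/176.78) + (0.0249+0.1642²/2)·2.7783) / 0.273692 = (-0.000962 + 0.106633) / 0.273692 = 0.386095
d₂ = d₁ − σ√T = 0.386095 − 0.273692 = 0.112403
e^{−rT} = e^{−0.0249·2.7783} = 0.933159
N(d₁) = 0.650287,  N(d₂) = 0.544748
Call price V = S·N(d₁) − K·e^{−rT}·N(d₂) = 114.847174 − 89.863725 = 24.983448
φ(d₁) = (1/√(2π))·e^{−d₁²/2} = 0.370288
Θ = −S·φ(d₁)·σ/(2√T) − r·K·e^{−rT}·N(d₂) = −3.221135 − 2.237607 = -5.458742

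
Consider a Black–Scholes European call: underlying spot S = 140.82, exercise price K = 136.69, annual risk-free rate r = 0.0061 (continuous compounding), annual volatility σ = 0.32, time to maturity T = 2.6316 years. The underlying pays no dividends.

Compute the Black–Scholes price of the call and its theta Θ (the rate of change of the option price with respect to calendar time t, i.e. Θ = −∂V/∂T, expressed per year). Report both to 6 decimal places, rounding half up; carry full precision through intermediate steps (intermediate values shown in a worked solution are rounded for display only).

σ√T = 0.32·√2.6316 = 0.519111
d₁ = (ln(S/K) + (r+σ²/2)T) / (σ√T) = (ln(140.82/136.69) + (0.0061+0.32²/2)·2.6316) / 0.519111 = (0.029767 + 0.150791) / 0.519111 = 0.347821
d₂ = d₁ − σ√T = 0.347821 − 0.519111 = -0.171290
e^{−rT} = e^{−0.0061·2.6316} = 0.984075
N(d₁) = 0.636013,  N(d₂) = 0.431998
Call price V = S·N(d₁) − K·e^{−rT}·N(d₂) = 89.563307 − 58.109464 = 31.453843
φ(d₁) = (1/√(2π))·e^{−d₁²/2} = 0.375526
Θ = −S·φ(d₁)·σ/(2√T) − r·K·e^{−rT}·N(d₂) = −5.215718 − 0.354468 = -5.570186

price = 31.453843
Θ = -5.570186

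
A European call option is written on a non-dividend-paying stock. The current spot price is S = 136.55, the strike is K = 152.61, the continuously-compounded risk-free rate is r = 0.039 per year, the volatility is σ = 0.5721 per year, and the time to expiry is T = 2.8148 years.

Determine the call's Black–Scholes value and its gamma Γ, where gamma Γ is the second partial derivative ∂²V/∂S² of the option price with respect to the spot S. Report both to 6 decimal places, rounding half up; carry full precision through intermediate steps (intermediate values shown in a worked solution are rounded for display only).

σ√T = 0.5721·√2.8148 = 0.959833
d₁ = (ln(S/K) + (r+σ²/2)T) / (σ√T) = (ln(136.55/152.61) + (0.039+0.5721²/2)·2.8148) / 0.959833 = (-0.111195 + 0.570417) / 0.959833 = 0.478440
d₂ = d₁ − σ√T = 0.478440 − 0.959833 = -0.481393
e^{−rT} = e^{−0.039·2.8148} = 0.896034
N(d₁) = 0.683831,  N(d₂) = 0.315118
Call price V = S·N(d₁) − K·e^{−rT}·N(d₂) = 93.377168 − 43.090465 = 50.286704
φ(d₁) = (1/√(2π))·e^{−d₁²/2} = 0.355798
Γ = φ(d₁) / (S·σ·√T) = 0.002715

price = 50.286704
Γ = 0.002715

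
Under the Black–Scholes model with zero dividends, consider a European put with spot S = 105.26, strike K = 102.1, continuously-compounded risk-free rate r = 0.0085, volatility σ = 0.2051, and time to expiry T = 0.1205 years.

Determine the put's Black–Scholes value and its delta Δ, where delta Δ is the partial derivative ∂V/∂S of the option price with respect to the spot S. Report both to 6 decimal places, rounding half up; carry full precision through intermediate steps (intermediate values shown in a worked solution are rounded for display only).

price = 1.593844
Δ = -0.316288

σ√T = 0.2051·√0.1205 = 0.071197
d₁ = (ln(S/K) + (r+σ²/2)T) / (σ√T) = (ln(105.26/102.1) + (0.0085+0.2051²/2)·0.1205) / 0.071197 = (0.030481 + 0.003559) / 0.071197 = 0.478106
d₂ = d₁ − σ√T = 0.478106 − 0.071197 = 0.406909
e^{−rT} = e^{−0.0085·0.1205} = 0.998976
N(−d₁) = 0.316288,  N(−d₂) = 0.342037
Put price V = K·e^{−rT}·N(−d₂) − S·N(−d₁) = 34.886272 − 33.292428 = 1.593844
Δ = −N(−d₁) = -0.316288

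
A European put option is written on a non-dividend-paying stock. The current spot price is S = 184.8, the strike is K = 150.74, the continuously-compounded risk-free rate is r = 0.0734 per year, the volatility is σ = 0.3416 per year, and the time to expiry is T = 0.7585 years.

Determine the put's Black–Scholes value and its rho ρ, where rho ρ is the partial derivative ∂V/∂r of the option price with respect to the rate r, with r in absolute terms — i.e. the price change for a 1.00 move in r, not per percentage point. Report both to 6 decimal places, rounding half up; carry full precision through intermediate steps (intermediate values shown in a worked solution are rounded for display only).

price = 5.070844
ρ = -25.392243

σ√T = 0.3416·√0.7585 = 0.297506
d₁ = (ln(S/K) + (r+σ²/2)T) / (σ√T) = (ln(184.8/150.74) + (0.0734+0.3416²/2)·0.7585) / 0.297506 = (0.203718 + 0.099929) / 0.297506 = 1.020640
d₂ = d₁ − σ√T = 1.020640 − 0.297506 = 0.723134
e^{−rT} = e^{−0.0734·0.7585} = 0.945848
N(−d₁) = 0.153713,  N(−d₂) = 0.234799
Put price V = K·e^{−rT}·N(−d₂) − S·N(−d₁) = 33.476919 − 28.406075 = 5.070844
ρ = −K·T·e^{−rT}·N(−d₂) = -25.392243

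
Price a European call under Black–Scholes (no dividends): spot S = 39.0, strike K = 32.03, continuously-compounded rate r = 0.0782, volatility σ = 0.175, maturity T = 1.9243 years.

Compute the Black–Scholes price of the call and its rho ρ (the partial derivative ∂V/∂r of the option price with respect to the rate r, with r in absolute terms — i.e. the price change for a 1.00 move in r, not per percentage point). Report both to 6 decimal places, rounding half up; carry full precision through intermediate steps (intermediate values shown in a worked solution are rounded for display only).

price = 11.715830
ρ = 47.977939

σ√T = 0.175·√1.9243 = 0.242758
d₁ = (ln(S/K) + (r+σ²/2)T) / (σ√T) = (ln(39.0/32.03) + (0.0782+0.175²/2)·1.9243) / 0.242758 = (0.196889 + 0.179946) / 0.242758 = 1.552303
d₂ = d₁ − σ√T = 1.552303 − 0.242758 = 1.309545
e^{−rT} = e^{−0.0782·1.9243} = 0.860295
N(d₁) = 0.939705,  N(d₂) = 0.904825
Call price V = S·N(d₁) − K·e^{−rT}·N(d₂) = 36.648501 − 24.932671 = 11.715830
ρ = K·T·e^{−rT}·N(d₂) = 47.977939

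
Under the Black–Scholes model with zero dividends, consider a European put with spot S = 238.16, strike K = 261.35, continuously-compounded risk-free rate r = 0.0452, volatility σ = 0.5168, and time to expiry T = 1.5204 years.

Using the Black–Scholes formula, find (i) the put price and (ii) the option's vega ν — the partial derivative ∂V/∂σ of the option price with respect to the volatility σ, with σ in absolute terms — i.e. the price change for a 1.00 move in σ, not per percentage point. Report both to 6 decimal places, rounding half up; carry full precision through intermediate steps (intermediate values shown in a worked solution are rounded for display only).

price = 63.223686
ν = 112.630093

σ√T = 0.5168·√1.5204 = 0.637238
d₁ = (ln(S/K) + (r+σ²/2)T) / (σ√T) = (ln(238.16/261.35) + (0.0452+0.5168²/2)·1.5204) / 0.637238 = (-0.092918 + 0.271758) / 0.637238 = 0.280649
d₂ = d₁ − σ√T = 0.280649 − 0.637238 = -0.356589
e^{−rT} = e^{−0.0452·1.5204} = 0.933586
N(−d₁) = 0.389490,  N(−d₂) = 0.639300
Put price V = K·e^{−rT}·N(−d₂) − S·N(−d₁) = 155.984566 − 92.760880 = 63.223686
φ(d₁) = (1/√(2π))·e^{−d₁²/2} = 0.383536
ν = S·φ(d₁)·√T = 112.630093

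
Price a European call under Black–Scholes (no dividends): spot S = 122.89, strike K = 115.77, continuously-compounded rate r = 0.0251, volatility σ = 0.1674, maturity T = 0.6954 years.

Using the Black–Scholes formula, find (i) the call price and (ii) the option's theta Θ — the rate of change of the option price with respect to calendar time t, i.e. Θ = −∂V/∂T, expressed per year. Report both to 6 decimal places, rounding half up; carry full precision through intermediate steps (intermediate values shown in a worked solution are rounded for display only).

σ√T = 0.1674·√0.6954 = 0.139596
d₁ = (ln(S/K) + (r+σ²/2)T) / (σ√T) = (ln(122.89/115.77) + (0.0251+0.1674²/2)·0.6954) / 0.139596 = (0.059684 + 0.027198) / 0.139596 = 0.622384
d₂ = d₁ − σ√T = 0.622384 − 0.139596 = 0.482788
e^{−rT} = e^{−0.0251·0.6954} = 0.982697
N(d₁) = 0.733155,  N(d₂) = 0.685377
Call price V = S·N(d₁) − K·e^{−rT}·N(d₂) = 90.097442 − 77.973136 = 12.124306
φ(d₁) = (1/√(2π))·e^{−d₁²/2} = 0.328697
Θ = −S·φ(d₁)·σ/(2√T) − r·K·e^{−rT}·N(d₂) = −4.054341 − 1.957126 = -6.011467

price = 12.124306
Θ = -6.011467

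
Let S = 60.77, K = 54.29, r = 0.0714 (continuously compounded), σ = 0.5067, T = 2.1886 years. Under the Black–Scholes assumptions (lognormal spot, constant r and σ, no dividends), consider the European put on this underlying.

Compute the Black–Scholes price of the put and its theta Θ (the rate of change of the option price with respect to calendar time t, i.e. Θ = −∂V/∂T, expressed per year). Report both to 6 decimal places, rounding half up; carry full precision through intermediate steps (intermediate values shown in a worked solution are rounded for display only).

σ√T = 0.5067·√2.1886 = 0.749608
d₁ = (ln(S/K) + (r+σ²/2)T) / (σ√T) = (ln(60.77/54.29) + (0.0714+0.5067²/2)·2.1886) / 0.749608 = (0.112756 + 0.437222) / 0.749608 = 0.733688
d₂ = d₁ − σ√T = 0.733688 − 0.749608 = -0.015920
e^{−rT} = e^{−0.0714·2.1886} = 0.855332
N(−d₁) = 0.231569,  N(−d₂) = 0.506351
Put price V = K·e^{−rT}·N(−d₂) − S·N(−d₁) = 23.512885 − 14.072478 = 9.440407
φ(d₁) = (1/√(2π))·e^{−d₁²/2} = 0.304804
Θ = −S·φ(d₁)·σ/(2√T) + r·K·e^{−rT}·N(−d₂) = −3.172102 + 1.678820 = -1.493282

price = 9.440407
Θ = -1.493282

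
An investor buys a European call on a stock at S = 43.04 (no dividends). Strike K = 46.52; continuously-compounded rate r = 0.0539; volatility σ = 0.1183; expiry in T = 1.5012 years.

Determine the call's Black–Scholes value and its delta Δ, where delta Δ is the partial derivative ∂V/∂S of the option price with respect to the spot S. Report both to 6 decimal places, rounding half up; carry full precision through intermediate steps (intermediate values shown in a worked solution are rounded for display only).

σ√T = 0.1183·√1.5012 = 0.144945
d₁ = (ln(S/K) + (r+σ²/2)T) / (σ√T) = (ln(43.04/46.52) + (0.0539+0.1183²/2)·1.5012) / 0.144945 = (-0.077752 + 0.091419) / 0.144945 = 0.094290
d₂ = d₁ − σ√T = 0.094290 − 0.144945 = -0.050656
e^{−rT} = e^{−0.0539·1.5012} = 0.922272
N(d₁) = 0.537560,  N(d₂) = 0.479800
Call price V = S·N(d₁) − K·e^{−rT}·N(d₂) = 23.136602 − 20.585391 = 2.551211
Δ = N(d₁) = 0.537560

price = 2.551211
Δ = 0.537560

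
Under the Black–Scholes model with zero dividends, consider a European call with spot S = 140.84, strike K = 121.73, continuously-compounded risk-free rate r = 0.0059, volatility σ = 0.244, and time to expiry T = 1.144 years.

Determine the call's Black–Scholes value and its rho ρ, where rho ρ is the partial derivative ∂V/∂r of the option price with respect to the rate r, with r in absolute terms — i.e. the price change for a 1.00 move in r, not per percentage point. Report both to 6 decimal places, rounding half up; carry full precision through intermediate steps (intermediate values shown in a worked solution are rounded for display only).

σ√T = 0.244·√1.144 = 0.260977
d₁ = (ln(S/K) + (r+σ²/2)T) / (σ√T) = (ln(140.84/121.73) + (0.0059+0.244²/2)·1.144) / 0.260977 = (0.145819 + 0.040804) / 0.260977 = 0.715093
d₂ = d₁ − σ√T = 0.715093 − 0.260977 = 0.454116
e^{−rT} = e^{−0.0059·1.144} = 0.993273
N(d₁) = 0.762724,  N(d₂) = 0.675127
Call price V = S·N(d₁) − K·e^{−rT}·N(d₂) = 107.422098 − 81.630419 = 25.791680
ρ = K·T·e^{−rT}·N(d₂) = 93.385199

price = 25.791680
ρ = 93.385199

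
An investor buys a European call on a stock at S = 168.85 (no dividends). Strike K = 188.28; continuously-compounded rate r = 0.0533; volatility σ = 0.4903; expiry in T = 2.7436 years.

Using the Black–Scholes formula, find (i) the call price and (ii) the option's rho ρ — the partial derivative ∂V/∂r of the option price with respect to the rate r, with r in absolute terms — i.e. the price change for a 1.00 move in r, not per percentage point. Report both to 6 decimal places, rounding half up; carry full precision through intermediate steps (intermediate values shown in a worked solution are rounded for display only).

σ√T = 0.4903·√2.7436 = 0.812124
d₁ = (ln(S/K) + (r+σ²/2)T) / (σ√T) = (ln(168.85/188.28) + (0.0533+0.4903²/2)·2.7436) / 0.812124 = (-0.108919 + 0.476006) / 0.812124 = 0.452009
d₂ = d₁ − σ√T = 0.452009 − 0.812124 = -0.360115
e^{−rT} = e^{−0.0533·2.7436} = 0.863956
N(d₁) = 0.674369,  N(d₂) = 0.359380
Call price V = S·N(d₁) − K·e^{−rT}·N(d₂) = 113.867142 − 58.458827 = 55.408315
ρ = K·T·e^{−rT}·N(d₂) = 160.387639

price = 55.408315
ρ = 160.387639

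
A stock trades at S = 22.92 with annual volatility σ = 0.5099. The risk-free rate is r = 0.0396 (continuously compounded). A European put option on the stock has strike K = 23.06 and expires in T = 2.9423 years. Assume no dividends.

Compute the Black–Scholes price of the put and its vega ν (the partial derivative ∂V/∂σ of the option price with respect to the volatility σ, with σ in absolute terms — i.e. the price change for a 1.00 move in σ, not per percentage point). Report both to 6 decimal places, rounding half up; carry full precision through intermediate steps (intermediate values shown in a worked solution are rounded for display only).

σ√T = 0.5099·√2.9423 = 0.874638
d₁ = (ln(S/K) + (r+σ²/2)T) / (σ√T) = (ln(22.92/23.06) + (0.0396+0.5099²/2)·2.9423) / 0.874638 = (-0.006090 + 0.499011) / 0.874638 = 0.563572
d₂ = d₁ − σ√T = 0.563572 − 0.874638 = -0.311066
e^{−rT} = e^{−0.0396·2.9423} = 0.890017
N(−d₁) = 0.286523,  N(−d₂) = 0.622125
Put price V = K·e^{−rT}·N(−d₂) − S·N(−d₁) = 12.768358 − 6.567102 = 6.201256
φ(d₁) = (1/√(2π))·e^{−d₁²/2} = 0.340362
ν = S·φ(d₁)·√T = 13.381331

price = 6.201256
ν = 13.381331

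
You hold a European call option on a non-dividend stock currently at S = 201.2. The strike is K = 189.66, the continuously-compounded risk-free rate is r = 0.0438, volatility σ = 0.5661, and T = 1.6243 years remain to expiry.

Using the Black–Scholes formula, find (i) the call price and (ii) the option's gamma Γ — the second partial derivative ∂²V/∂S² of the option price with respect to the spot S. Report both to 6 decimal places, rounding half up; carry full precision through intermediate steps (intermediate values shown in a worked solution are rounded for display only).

σ√T = 0.5661·√1.6243 = 0.721483
d₁ = (ln(S/K) + (r+σ²/2)T) / (σ√T) = (ln(201.2/189.66) + (0.0438+0.5661²/2)·1.6243) / 0.721483 = (0.059066 + 0.331413) / 0.721483 = 0.541218
d₂ = d₁ − σ√T = 0.541218 − 0.721483 = -0.180265
e^{−rT} = e^{−0.0438·1.6243} = 0.931327
N(d₁) = 0.705821,  N(d₂) = 0.428472
Call price V = S·N(d₁) − K·e^{−rT}·N(d₂) = 142.011263 − 75.683431 = 66.327832
φ(d₁) = (1/√(2π))·e^{−d₁²/2} = 0.344591
Γ = φ(d₁) / (S·σ·√T) = 0.002374

price = 66.327832
Γ = 0.002374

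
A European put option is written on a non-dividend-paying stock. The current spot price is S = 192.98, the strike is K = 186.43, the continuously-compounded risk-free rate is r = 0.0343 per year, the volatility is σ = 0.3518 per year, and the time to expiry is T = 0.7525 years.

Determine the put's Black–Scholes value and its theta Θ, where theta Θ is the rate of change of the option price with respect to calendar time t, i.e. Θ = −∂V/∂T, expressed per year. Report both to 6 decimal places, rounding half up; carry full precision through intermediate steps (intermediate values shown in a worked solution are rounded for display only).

σ√T = 0.3518·√0.7525 = 0.305175
d₁ = (ln(S/K) + (r+σ²/2)T) / (σ√T) = (ln(192.98/186.43) + (0.0343+0.3518²/2)·0.7525) / 0.305175 = (0.034531 + 0.072377) / 0.305175 = 0.350315
d₂ = d₁ − σ√T = 0.350315 − 0.305175 = 0.045140
e^{−rT} = e^{−0.0343·0.7525} = 0.974519
N(−d₁) = 0.363051,  N(−d₂) = 0.481998
Put price V = K·e^{−rT}·N(−d₂) − S·N(−d₁) = 87.569224 − 70.061617 = 17.507607
φ(d₁) = (1/√(2π))·e^{−d₁²/2} = 0.375199
Θ = −S·φ(d₁)·σ/(2√T) + r·K·e^{−rT}·N(−d₂) = −14.682044 + 3.003624 = -11.678420

price = 17.507607
Θ = -11.678420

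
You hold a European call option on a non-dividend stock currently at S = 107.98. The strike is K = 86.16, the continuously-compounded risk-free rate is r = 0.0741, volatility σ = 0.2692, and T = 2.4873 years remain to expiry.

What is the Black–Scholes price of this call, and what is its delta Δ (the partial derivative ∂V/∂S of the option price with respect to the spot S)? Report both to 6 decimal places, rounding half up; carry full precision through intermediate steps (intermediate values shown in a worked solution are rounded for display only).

σ√T = 0.2692·√2.4873 = 0.424560
d₁ = (ln(S/K) + (r+σ²/2)T) / (σ√T) = (ln(107.98/86.16) + (0.0741+0.2692²/2)·2.4873) / 0.424560 = (0.225740 + 0.274435) / 0.424560 = 1.178101
d₂ = d₁ − σ√T = 1.178101 − 0.424560 = 0.753541
e^{−rT} = e^{−0.0741·2.4873} = 0.831679
N(d₁) = 0.880622,  N(d₂) = 0.774437
Call price V = S·N(d₁) − K·e^{−rT}·N(d₂) = 95.089540 − 55.494213 = 39.595327
Δ = N(d₁) = 0.880622

price = 39.595327
Δ = 0.880622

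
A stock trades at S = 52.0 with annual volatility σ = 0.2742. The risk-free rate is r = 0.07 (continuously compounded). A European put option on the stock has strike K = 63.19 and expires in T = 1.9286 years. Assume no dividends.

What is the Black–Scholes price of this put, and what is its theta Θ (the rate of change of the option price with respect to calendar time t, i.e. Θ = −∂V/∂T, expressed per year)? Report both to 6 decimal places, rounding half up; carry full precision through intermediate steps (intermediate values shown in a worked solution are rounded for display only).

price = 9.798132
Θ = 0.410945

σ√T = 0.2742·√1.9286 = 0.380793
d₁ = (ln(S/K) + (r+σ²/2)T) / (σ√T) = (ln(52.0/63.19) + (0.07+0.2742²/2)·1.9286) / 0.380793 = (-0.194902 + 0.207504) / 0.380793 = 0.033092
d₂ = d₁ − σ√T = 0.033092 − 0.380793 = -0.347701
e^{−rT} = e^{−0.07·1.9286} = 0.873714
N(−d₁) = 0.486801,  N(−d₂) = 0.635968
Put price V = K·e^{−rT}·N(−d₂) − S·N(−d₁) = 35.111765 − 25.313633 = 9.798132
φ(d₁) = (1/√(2π))·e^{−d₁²/2} = 0.398724
Θ = −S·φ(d₁)·σ/(2√T) + r·K·e^{−rT}·N(−d₂) = −2.046878 + 2.457824 = 0.410945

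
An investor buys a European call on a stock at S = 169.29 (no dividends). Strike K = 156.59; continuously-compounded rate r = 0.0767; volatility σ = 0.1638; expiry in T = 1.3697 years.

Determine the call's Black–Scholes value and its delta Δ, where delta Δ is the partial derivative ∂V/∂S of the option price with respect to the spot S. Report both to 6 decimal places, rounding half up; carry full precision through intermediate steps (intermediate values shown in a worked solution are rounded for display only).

price = 30.995533
Δ = 0.853292

σ√T = 0.1638·√1.3697 = 0.191702
d₁ = (ln(S/K) + (r+σ²/2)T) / (σ√T) = (ln(169.29/156.59) + (0.0767+0.1638²/2)·1.3697) / 0.191702 = (0.077982 + 0.123431) / 0.191702 = 1.050657
d₂ = d₁ − σ√T = 1.050657 − 0.191702 = 0.858955
e^{−rT} = e^{−0.0767·1.3697} = 0.900274
N(d₁) = 0.853292,  N(d₂) = 0.804817
Call price V = S·N(d₁) − K·e^{−rT}·N(d₂) = 144.453805 − 113.458272 = 30.995533
Δ = N(d₁) = 0.853292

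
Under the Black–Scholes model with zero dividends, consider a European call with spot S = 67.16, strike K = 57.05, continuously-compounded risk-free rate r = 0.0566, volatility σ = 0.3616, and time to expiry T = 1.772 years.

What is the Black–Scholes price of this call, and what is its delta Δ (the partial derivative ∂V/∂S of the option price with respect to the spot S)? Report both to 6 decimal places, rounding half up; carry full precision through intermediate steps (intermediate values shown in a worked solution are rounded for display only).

σ√T = 0.3616·√1.772 = 0.481349
d₁ = (ln(S/K) + (r+σ²/2)T) / (σ√T) = (ln(67.16/57.05) + (0.0566+0.3616²/2)·1.772) / 0.481349 = (0.163150 + 0.216144) / 0.481349 = 0.787980
d₂ = d₁ − σ√T = 0.787980 − 0.481349 = 0.306631
e^{−rT} = e^{−0.0566·1.772} = 0.904570
N(d₁) = 0.784646,  N(d₂) = 0.620438
Call price V = S·N(d₁) − K·e^{−rT}·N(d₂) = 52.696809 − 32.018147 = 20.678662
Δ = N(d₁) = 0.784646

price = 20.678662
Δ = 0.784646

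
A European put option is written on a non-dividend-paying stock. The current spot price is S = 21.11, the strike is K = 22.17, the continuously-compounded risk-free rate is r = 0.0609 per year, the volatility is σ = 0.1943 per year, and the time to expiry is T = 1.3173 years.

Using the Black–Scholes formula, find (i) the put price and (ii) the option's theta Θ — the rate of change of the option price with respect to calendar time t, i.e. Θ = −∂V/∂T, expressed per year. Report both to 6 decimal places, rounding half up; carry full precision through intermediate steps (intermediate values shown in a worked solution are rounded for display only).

price = 1.538826
Θ = -0.081802

σ√T = 0.1943·√1.3173 = 0.223005
d₁ = (ln(S/K) + (r+σ²/2)T) / (σ√T) = (ln(21.11/22.17) + (0.0609+0.1943²/2)·1.3173) / 0.223005 = (-0.048993 + 0.105089) / 0.223005 = 0.251546
d₂ = d₁ − σ√T = 0.251546 − 0.223005 = 0.028541
e^{−rT} = e^{−0.0609·1.3173} = 0.922910
N(−d₁) = 0.400696,  N(−d₂) = 0.488615
Put price V = K·e^{−rT}·N(−d₂) − S·N(−d₁) = 9.997519 − 8.458693 = 1.538826
φ(d₁) = (1/√(2π))·e^{−d₁²/2} = 0.386518
Θ = −S·φ(d₁)·σ/(2√T) + r·K·e^{−rT}·N(−d₂) = −0.690651 + 0.608849 = -0.081802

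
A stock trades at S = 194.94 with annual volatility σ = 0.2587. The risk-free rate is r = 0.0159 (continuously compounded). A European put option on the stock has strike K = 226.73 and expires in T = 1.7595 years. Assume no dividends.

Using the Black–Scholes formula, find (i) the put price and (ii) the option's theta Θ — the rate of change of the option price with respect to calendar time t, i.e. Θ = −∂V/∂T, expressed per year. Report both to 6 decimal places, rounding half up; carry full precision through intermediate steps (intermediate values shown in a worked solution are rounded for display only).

price = 42.844290
Θ = -4.991060

σ√T = 0.2587·√1.7595 = 0.343156
d₁ = (ln(S/K) + (r+σ²/2)T) / (σ√T) = (ln(194.94/226.73) + (0.0159+0.2587²/2)·1.7595) / 0.343156 = (-0.151068 + 0.086854) / 0.343156 = -0.187128
d₂ = d₁ − σ√T = -0.187128 − 0.343156 = -0.530284
e^{−rT} = e^{−0.0159·1.7595} = 0.972412
N(−d₁) = 0.574220,  N(−d₂) = 0.702042
Put price V = K·e^{−rT}·N(−d₂) − S·N(−d₁) = 154.782737 − 111.938447 = 42.844290
φ(d₁) = (1/√(2π))·e^{−d₁²/2} = 0.392018
Θ = −S·φ(d₁)·σ/(2√T) + r·K·e^{−rT}·N(−d₂) = −7.452105 + 2.461046 = -4.991060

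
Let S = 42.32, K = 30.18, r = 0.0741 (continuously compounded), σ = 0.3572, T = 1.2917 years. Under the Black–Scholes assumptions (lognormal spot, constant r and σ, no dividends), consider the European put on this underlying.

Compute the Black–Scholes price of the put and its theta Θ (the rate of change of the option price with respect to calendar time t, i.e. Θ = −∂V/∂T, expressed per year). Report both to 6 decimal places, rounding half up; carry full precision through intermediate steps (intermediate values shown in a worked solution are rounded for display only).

price = 0.996184
Θ = -0.789199

σ√T = 0.3572·√1.2917 = 0.405968
d₁ = (ln(S/K) + (r+σ²/2)T) / (σ√T) = (ln(42.32/30.18) + (0.0741+0.3572²/2)·1.2917) / 0.405968 = (0.338080 + 0.178120) / 0.405968 = 1.271529
d₂ = d₁ − σ√T = 1.271529 − 0.405968 = 0.865560
e^{−rT} = e^{−0.0741·1.2917} = 0.908723
N(−d₁) = 0.101770,  N(−d₂) = 0.193366
Put price V = K·e^{−rT}·N(−d₂) − S·N(−d₁) = 5.303105 − 4.306920 = 0.996184
φ(d₁) = (1/√(2π))·e^{−d₁²/2} = 0.177758
Θ = −S·φ(d₁)·σ/(2√T) + r·K·e^{−rT}·N(−d₂) = −1.182159 + 0.392960 = -0.789199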